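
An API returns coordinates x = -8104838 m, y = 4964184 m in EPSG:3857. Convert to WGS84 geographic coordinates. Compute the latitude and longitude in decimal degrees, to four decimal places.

R = 6378137 m. λ = x/R = -72.80699851°.
φ = 2·arctan(exp(y/R)) − 90° = 2·arctan(2.17779) − 90° = 40.67269865°.

lat 40.6727°, lon -72.8070°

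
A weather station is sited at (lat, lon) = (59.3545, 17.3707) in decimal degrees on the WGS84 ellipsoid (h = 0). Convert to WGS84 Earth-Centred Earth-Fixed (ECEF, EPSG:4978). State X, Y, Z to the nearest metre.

WGS84: a = 6378137 m, e² = 0.006694380; N(φ) = a/√(1−e²sin²φ) = 6393997.964 m.
X = (N+h)·cosφ·cosλ = 3110538.307 m; Y = (N+h)·cosφ·sinλ = 973037.010 m; Z = (N(1−e²)+h)·sinφ = 5464170.548 m.

X 3110538 m, Y 973037 m, Z 5464171 m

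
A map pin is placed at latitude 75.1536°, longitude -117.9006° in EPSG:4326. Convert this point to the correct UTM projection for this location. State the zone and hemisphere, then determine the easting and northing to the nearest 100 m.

Zone 11N: E 474200 m, N 8340900 m

Longitude -117.9006° lies in the 6° band [-120°, -114°), giving zone 11; latitude is north of the equator, so 11N.
Zone 11 central meridian λ₀ = 6×11 − 183 = -117°; Δλ = -0.9006°.
Transverse Mercator on WGS84 with k₀ = 0.9996 gives E = 474242.481 m, N = 8340940.334 m.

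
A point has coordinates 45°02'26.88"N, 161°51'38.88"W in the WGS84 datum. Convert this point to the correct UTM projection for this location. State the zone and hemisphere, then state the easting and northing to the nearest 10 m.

Zone 4N: E 274690 m, N 4991460 m

Longitude -161.8608° lies in the 6° band [-162°, -156°), giving zone 4; latitude is north of the equator, so 4N.
Zone 4 central meridian λ₀ = 6×4 − 183 = -159°; Δλ = -2.8608°.
Transverse Mercator on WGS84 with k₀ = 0.9996 gives E = 274685.289 m, N = 4991464.767 m.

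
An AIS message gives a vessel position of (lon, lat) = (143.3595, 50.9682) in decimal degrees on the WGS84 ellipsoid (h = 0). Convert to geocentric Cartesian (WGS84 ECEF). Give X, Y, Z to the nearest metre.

WGS84: a = 6378137 m, e² = 0.006694380; N(φ) = a/√(1−e²sin²φ) = 6391058.323 m.
X = (N+h)·cosφ·cosλ = -3229466.153 m; Y = (N+h)·cosφ·sinλ = 2401956.935 m; Z = (N(1−e²)+h)·sinφ = 4931317.520 m.

X -3229466 m, Y 2401957 m, Z 4931318 m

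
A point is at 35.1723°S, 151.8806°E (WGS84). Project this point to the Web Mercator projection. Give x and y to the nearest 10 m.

Web Mercator is spherical with R = a = 6378137 m.
x = R·λ = 6378137 × 2.650816540 = 16907271.053 m.
y = R·ln tan(π/4 + φ/2) = 6378137 × -0.656511572 = -4187320.748 m.

x 16907270 m, y -4187320 m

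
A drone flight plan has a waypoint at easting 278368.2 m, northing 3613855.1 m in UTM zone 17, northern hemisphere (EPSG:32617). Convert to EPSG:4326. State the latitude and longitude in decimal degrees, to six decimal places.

lat 32.640100°, lon -83.362700°

Zone 17N: λ₀ = -81°, k₀ = 0.9996, false easting 500000 m.
Meridian distance M = (N − FN)/k₀ = 3615301.2 m.
Inverse transverse Mercator on WGS84 gives φ = 32.64009986°, λ = -83.36270015°.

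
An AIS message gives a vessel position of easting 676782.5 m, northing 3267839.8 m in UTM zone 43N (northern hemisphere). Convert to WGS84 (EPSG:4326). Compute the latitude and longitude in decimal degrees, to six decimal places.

lat 29.527700°, lon 76.824200°

Zone 43N: λ₀ = 75°, k₀ = 0.9996, false easting 500000 m.
Meridian distance M = (N − FN)/k₀ = 3269147.5 m.
Inverse transverse Mercator on WGS84 gives φ = 29.52769971°, λ = 76.82420024°.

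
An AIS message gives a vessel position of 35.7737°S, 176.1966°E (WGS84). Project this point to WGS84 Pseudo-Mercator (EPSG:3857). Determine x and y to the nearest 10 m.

x 19614120 m, y -4269530 m

Web Mercator is spherical with R = a = 6378137 m.
x = R·λ = 6378137 × 3.075210801 = 19614115.792 m.
y = R·ln tan(π/4 + φ/2) = 6378137 × -0.669400383 = -4269527.353 m.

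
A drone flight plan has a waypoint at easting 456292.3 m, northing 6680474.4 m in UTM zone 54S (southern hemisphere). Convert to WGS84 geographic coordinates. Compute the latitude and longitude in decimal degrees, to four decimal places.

Zone 54S: λ₀ = 141°, k₀ = 0.9996, false easting 500000 m, false northing 10000000 m.
Meridian distance M = (N − FN)/k₀ = -3320853.9 m.
Inverse transverse Mercator on WGS84 gives φ = -30.00590030°, λ = 140.54680036°.

lat -30.0059°, lon 140.5468°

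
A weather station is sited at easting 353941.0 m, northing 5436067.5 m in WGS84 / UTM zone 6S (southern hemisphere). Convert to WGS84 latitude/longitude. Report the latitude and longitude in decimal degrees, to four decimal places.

Zone 6S: λ₀ = -147°, k₀ = 0.9996, false easting 500000 m, false northing 10000000 m.
Meridian distance M = (N − FN)/k₀ = -4565758.8 m.
Inverse transverse Mercator on WGS84 gives φ = -41.21359956°, λ = -148.74229951°.

lat -41.2136°, lon -148.7423°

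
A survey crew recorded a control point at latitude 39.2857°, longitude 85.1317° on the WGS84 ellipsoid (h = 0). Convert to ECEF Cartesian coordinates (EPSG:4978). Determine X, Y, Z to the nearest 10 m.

X 419520 m, Y 4925470 m, Z 4016920 m

WGS84: a = 6378137 m, e² = 0.006694380; N(φ) = a/√(1−e²sin²φ) = 6386713.586 m.
X = (N+h)·cosφ·cosλ = 419516.876 m; Y = (N+h)·cosφ·sinλ = 4925471.785 m; Z = (N(1−e²)+h)·sinφ = 4016916.594 m.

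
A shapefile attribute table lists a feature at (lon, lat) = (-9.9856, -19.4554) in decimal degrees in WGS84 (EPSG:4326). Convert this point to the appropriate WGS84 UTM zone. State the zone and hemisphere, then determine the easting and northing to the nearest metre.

Zone 29S: E 396547 m, N 7848486 m

Longitude -9.9856° lies in the 6° band [-12°, -6°), giving zone 29; latitude is south of the equator, so 29S.
Zone 29 central meridian λ₀ = 6×29 − 183 = -9°; Δλ = -0.9856°.
Transverse Mercator on WGS84 with k₀ = 0.9996 gives E = 396547.169 m, N = 7848485.908 m.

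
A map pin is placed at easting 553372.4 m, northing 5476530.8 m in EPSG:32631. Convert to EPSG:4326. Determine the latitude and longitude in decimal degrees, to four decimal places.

Zone 31N: λ₀ = 3°, k₀ = 0.9996, false easting 500000 m.
Meridian distance M = (N − FN)/k₀ = 5478722.3 m.
Inverse transverse Mercator on WGS84 gives φ = 49.43909983°, λ = 3.73620058°.

lat 49.4391°, lon 3.7362°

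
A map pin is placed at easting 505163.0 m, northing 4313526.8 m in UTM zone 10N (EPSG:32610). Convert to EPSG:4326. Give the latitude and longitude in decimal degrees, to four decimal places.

Zone 10N: λ₀ = -123°, k₀ = 0.9996, false easting 500000 m.
Meridian distance M = (N − FN)/k₀ = 4315252.9 m.
Inverse transverse Mercator on WGS84 gives φ = 38.97069975°, λ = -122.94039996°.

lat 38.9707°, lon -122.9404°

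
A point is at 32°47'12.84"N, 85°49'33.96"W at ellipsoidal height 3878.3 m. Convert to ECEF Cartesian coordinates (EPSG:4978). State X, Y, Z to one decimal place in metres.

WGS84: a = 6378137 m, e² = 0.006694380; N(φ) = a/√(1−e²sin²φ) = 6384406.556 m.
X = (N+h)·cosφ·cosλ = 390890.932 m; Y = (N+h)·cosφ·sinλ = -5356325.816 m; Z = (N(1−e²)+h)·sinφ = 3436214.328 m.

X 390890.9 m, Y -5356325.8 m, Z 3436214.3 m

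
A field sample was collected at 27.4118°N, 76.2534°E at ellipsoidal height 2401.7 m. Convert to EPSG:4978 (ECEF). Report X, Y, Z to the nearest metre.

X 1346914 m, Y 5505799 m, Z 2919903 m

WGS84: a = 6378137 m, e² = 0.006694380; N(φ) = a/√(1−e²sin²φ) = 6382666.753 m.
X = (N+h)·cosφ·cosλ = 1346914.171 m; Y = (N+h)·cosφ·sinλ = 5505799.023 m; Z = (N(1−e²)+h)·sinφ = 2919903.314 m.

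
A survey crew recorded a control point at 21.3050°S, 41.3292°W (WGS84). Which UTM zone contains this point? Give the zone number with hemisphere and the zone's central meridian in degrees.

Zone 24S, central meridian -39°

UTM zone = ⌊(λ + 180)/6⌋ + 1; -41.3292° ∈ [-42°, -36°) → zone 24.
Hemisphere: S (φ < 0).
Central meridian λ₀ = 6×24 − 183 = -39°.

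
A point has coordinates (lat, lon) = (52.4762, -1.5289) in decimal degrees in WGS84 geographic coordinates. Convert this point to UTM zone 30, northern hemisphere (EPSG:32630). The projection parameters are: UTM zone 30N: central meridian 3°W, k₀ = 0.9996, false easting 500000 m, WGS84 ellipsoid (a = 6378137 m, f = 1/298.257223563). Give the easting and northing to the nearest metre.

E 599914 m, N 5815022 m

Zone 30 central meridian λ₀ = 6×30 − 183 = -3°; Δλ = +1.4711°.
Transverse Mercator on WGS84 with k₀ = 0.9996 gives E = 599913.877 m, N = 5815022.067 m.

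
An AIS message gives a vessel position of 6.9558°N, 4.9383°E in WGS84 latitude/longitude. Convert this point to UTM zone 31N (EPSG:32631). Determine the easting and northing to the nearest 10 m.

Zone 31 central meridian λ₀ = 6×31 − 183 = 3°; Δλ = +1.9383°.
Transverse Mercator on WGS84 with k₀ = 0.9996 gives E = 714147.227 m, N = 769301.510 m.

E 714150 m, N 769300 m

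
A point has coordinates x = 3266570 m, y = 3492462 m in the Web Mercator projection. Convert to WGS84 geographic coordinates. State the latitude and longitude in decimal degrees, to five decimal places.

R = 6378137 m. λ = x/R = 29.34409758°.
φ = 2·arctan(exp(y/R)) − 90° = 2·arctan(1.72904) − 90° = 29.91370312°.

lat 29.91370°, lon 29.34410°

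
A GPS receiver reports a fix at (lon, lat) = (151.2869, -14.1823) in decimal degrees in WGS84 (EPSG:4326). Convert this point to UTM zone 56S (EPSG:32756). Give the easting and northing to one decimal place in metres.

E 315123.4 m, N 8431434.8 m

Zone 56 central meridian λ₀ = 6×56 − 183 = 153°; Δλ = -1.7131°.
Transverse Mercator on WGS84 with k₀ = 0.9996 gives E = 315123.359 m, N = 8431434.758 m.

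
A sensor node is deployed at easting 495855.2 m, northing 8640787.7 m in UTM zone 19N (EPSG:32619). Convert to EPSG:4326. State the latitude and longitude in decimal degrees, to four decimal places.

Zone 19N: λ₀ = -69°, k₀ = 0.9996, false easting 500000 m.
Meridian distance M = (N − FN)/k₀ = 8644245.4 m.
Inverse transverse Mercator on WGS84 gives φ = 77.84240022°, λ = -69.17629978°.

lat 77.8424°, lon -69.1763°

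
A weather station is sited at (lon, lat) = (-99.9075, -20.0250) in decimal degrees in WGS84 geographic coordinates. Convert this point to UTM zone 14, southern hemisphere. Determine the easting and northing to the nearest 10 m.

Zone 14 central meridian λ₀ = 6×14 − 183 = -99°; Δλ = -0.9075°.
Transverse Mercator on WGS84 with k₀ = 0.9996 gives E = 405082.693 m, N = 7785494.772 m.

E 405080 m, N 7785490 m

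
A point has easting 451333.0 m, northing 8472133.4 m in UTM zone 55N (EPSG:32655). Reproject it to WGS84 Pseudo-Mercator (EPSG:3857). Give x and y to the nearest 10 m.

Unproject from UTM 55N (λ₀ = 147°) → φ = 76.32429957°, λ = 145.15569994°.
Web Mercator (R = 6378137 m): x = 16158658.603 m, y = 13527965.775 m.

x 16158660 m, y 13527970 m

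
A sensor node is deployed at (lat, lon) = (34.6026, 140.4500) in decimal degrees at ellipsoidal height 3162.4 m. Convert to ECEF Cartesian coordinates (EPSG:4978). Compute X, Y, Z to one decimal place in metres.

WGS84: a = 6378137 m, e² = 0.006694380; N(φ) = a/√(1−e²sin²φ) = 6385032.931 m.
X = (N+h)·cosφ·cosλ = -4054429.387 m; Y = (N+h)·cosφ·sinλ = 3348160.389 m; Z = (N(1−e²)+h)·sinφ = 3603461.957 m.

X -4054429.4 m, Y 3348160.4 m, Z 3603462.0 m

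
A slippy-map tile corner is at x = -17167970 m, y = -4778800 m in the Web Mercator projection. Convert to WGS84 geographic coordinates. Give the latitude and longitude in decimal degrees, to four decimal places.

R = 6378137 m. λ = x/R = -154.22249848°.
φ = 2·arctan(exp(y/R)) − 90° = 2·arctan(0.47272) − 90° = -39.39770104°.

lat -39.3977°, lon -154.2225°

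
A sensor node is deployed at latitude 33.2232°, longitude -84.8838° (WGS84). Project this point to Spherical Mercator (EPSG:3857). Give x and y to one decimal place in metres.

x -9449221.4 m, y 3924967.6 m

Web Mercator is spherical with R = a = 6378137 m.
x = R·λ = 6378137 × -1.481501792 = -9449221.393 m.
y = R·ln tan(π/4 + φ/2) = 6378137 × 0.615378384 = 3924967.643 m.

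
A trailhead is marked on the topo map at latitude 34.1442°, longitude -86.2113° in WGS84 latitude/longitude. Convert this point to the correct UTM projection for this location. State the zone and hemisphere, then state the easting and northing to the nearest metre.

Zone 16N: E 572712 m, N 3778426 m

Longitude -86.2113° lies in the 6° band [-90°, -84°), giving zone 16; latitude is north of the equator, so 16N.
Zone 16 central meridian λ₀ = 6×16 − 183 = -87°; Δλ = +0.7887°.
Transverse Mercator on WGS84 with k₀ = 0.9996 gives E = 572712.288 m, N = 3778425.682 m.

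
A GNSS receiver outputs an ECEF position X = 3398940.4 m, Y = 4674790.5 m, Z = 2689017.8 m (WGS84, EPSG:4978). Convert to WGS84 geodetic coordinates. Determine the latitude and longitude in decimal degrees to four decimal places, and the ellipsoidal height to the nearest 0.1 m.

λ = atan2(Y, X) = 53.97989997°; p = √(X²+Y²) = 5779832.4 m.
Bowring's method on WGS84 (a = 6378137 m, b = 6356752.314 m) gives φ = 25.09730026°, h = 421.428 m.

lat 25.0973°, lon 53.9799°, h 421.4 m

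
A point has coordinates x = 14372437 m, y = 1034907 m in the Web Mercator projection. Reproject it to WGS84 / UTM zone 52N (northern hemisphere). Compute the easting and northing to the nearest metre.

Web Mercator inverse (R = 6378137 m) → φ = 9.25620046°, λ = 129.10979827°.
UTM 52N forward: E = 512059.762 m, N = 1023179.043 m.

E 512060 m, N 1023179 m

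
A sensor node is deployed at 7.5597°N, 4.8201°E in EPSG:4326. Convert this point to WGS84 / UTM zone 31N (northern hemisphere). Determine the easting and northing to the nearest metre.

E 700816 m, N 836042 m

Zone 31 central meridian λ₀ = 6×31 − 183 = 3°; Δλ = +1.8201°.
Transverse Mercator on WGS84 with k₀ = 0.9996 gives E = 700815.681 m, N = 836042.245 m.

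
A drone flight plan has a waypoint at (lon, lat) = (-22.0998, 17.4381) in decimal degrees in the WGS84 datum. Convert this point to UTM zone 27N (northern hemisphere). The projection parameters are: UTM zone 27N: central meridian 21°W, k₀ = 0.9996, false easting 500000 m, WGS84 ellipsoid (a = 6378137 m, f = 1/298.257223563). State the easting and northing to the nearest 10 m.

E 383200 m, N 1928360 m

Zone 27 central meridian λ₀ = 6×27 − 183 = -21°; Δλ = -1.0998°.
Transverse Mercator on WGS84 with k₀ = 0.9996 gives E = 383203.199 m, N = 1928356.847 m.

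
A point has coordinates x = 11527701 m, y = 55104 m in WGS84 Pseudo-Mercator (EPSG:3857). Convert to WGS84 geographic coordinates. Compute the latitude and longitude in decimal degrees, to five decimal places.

R = 6378137 m. λ = x/R = 103.55509999°.
φ = 2·arctan(exp(y/R)) − 90° = 2·arctan(1.00868) − 90° = 0.49500150°.

lat 0.49500°, lon 103.55510°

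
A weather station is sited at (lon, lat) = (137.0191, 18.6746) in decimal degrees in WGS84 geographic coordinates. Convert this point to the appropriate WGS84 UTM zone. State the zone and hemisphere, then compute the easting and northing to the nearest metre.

Longitude 137.0191° lies in the 6° band [132°, 138°), giving zone 53; latitude is north of the equator, so 53N.
Zone 53 central meridian λ₀ = 6×53 − 183 = 135°; Δλ = +2.0191°.
Transverse Mercator on WGS84 with k₀ = 0.9996 gives E = 712955.003 m, N = 2066025.090 m.

Zone 53N: E 712955 m, N 2066025 m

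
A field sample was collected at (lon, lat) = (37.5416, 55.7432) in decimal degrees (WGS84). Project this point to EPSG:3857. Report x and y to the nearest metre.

Web Mercator is spherical with R = a = 6378137 m.
x = R·λ = 6378137 × 0.655224526 = 4179111.796 m.
y = R·ln tan(π/4 + φ/2) = 6378137 × 1.177062043 = 7507462.969 m.

x 4179112 m, y 7507463 m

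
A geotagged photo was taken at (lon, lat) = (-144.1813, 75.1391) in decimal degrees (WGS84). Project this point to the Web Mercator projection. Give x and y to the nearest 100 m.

x -16050200 m, y 12992300 m

Web Mercator is spherical with R = a = 6378137 m.
x = R·λ = 6378137 × -2.516438405 = -16050188.898 m.
y = R·ln tan(π/4 + φ/2) = 6378137 × 2.037012301 = 12992343.527 m.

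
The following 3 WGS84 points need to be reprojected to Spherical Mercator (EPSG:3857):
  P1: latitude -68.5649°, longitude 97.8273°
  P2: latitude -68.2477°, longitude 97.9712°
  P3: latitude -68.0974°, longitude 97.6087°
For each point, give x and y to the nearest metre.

Web Mercator: x = R·λ, y = R·ln tan(π/4+φ/2), R = 6378137 m.
P1 (-68.5649°, 97.8273°) → (10890085.222, -10616950.072) m.
P2 (-68.2477°, 97.9712°) → (10906104.096, -10521001.643) m.
P3 (-68.0974°, 97.6087°) → (10865750.781, -10476002.138) m.

P1: x 10890085 m, y -10616950 m; P2: x 10906104 m, y -10521002 m; P3: x 10865751 m, y -10476002 m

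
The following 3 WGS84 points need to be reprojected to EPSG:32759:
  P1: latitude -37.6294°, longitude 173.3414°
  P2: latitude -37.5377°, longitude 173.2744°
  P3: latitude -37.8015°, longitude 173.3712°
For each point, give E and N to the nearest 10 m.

P1: E 706610 m, N 5832720 m; P2: E 700950 m, N 5843050 m; P3: E 708760 m, N 5813560 m

UTM zone 59S: λ₀ = 171°, k₀ = 0.9996.
P1 (-37.6294°, 173.3414°) → (706613.628, 5832724.173) m.
P2 (-37.5377°, 173.2744°) → (700946.991, 5843045.332) m.
P3 (-37.8015°, 173.3712°) → (708759.887, 5813560.019) m.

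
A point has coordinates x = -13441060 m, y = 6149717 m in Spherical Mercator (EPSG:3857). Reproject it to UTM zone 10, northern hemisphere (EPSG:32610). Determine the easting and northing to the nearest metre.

Web Mercator inverse (R = 6378137 m) → φ = 48.25699717°, λ = -120.74309633°.
UTM 10N forward: E = 667512.141 m, N = 5347327.287 m.

E 667512 m, N 5347327 m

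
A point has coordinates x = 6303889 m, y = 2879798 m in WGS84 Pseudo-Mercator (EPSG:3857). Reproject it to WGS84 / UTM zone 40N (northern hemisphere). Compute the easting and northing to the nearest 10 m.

Web Mercator inverse (R = 6378137 m) → φ = 25.03299613°, λ = 56.62879838°.
UTM 40N forward: E = 462551.993 m, N = 2768652.700 m.

E 462550 m, N 2768650 m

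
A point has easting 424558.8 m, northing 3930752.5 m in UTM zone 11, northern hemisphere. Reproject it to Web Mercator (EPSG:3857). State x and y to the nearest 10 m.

x -13117000 m, y 4234430 m

Unproject from UTM 11N (λ₀ = -117°) → φ = 35.51749972°, λ = -117.83200045°.
Web Mercator (R = 6378137 m): x = -13116998.290 m, y = 4234431.578 m.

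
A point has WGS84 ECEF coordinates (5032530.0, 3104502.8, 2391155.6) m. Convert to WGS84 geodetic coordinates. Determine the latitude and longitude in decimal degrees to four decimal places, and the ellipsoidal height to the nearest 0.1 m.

lat 22.1517°, lon 31.6699°, h 3119.6 m

λ = atan2(Y, X) = 31.66990015°; p = √(X²+Y²) = 5913061.5 m.
Bowring's method on WGS84 (a = 6378137 m, b = 6356752.314 m) gives φ = 22.15169997°, h = 3119.608 m.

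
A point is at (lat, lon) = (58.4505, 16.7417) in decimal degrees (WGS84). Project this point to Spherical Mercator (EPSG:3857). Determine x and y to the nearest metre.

x 1863678 m, y 8062555 m

Web Mercator is spherical with R = a = 6378137 m.
x = R·λ = 6378137 × 0.292197787 = 1863677.519 m.
y = R·ln tan(π/4 + φ/2) = 6378137 × 1.264092470 = 8062554.952 m.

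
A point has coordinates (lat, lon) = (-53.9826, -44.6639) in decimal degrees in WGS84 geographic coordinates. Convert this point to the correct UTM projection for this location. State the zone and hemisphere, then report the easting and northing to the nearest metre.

Longitude -44.6639° lies in the 6° band [-48°, -42°), giving zone 23; latitude is south of the equator, so 23S.
Zone 23 central meridian λ₀ = 6×23 − 183 = -45°; Δλ = +0.3361°.
Transverse Mercator on WGS84 with k₀ = 0.9996 gives E = 522040.349 m, N = 4018361.980 m.

Zone 23S: E 522040 m, N 4018362 m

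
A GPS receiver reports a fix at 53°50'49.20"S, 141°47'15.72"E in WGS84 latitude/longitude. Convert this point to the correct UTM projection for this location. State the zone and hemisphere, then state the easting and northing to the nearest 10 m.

Zone 54S: E 551820 m, N 4033210 m

Longitude 141.7877° lies in the 6° band [138°, 144°), giving zone 54; latitude is south of the equator, so 54S.
Zone 54 central meridian λ₀ = 6×54 − 183 = 141°; Δλ = +0.7877°.
Transverse Mercator on WGS84 with k₀ = 0.9996 gives E = 551822.028 m, N = 4033213.335 m.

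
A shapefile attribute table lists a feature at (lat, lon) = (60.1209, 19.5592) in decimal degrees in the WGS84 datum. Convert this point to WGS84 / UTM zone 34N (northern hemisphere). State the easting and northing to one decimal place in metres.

Zone 34 central meridian λ₀ = 6×34 − 183 = 21°; Δλ = -1.4408°.
Transverse Mercator on WGS84 with k₀ = 0.9996 gives E = 419933.167 m, N = 6665748.636 m.

E 419933.2 m, N 6665748.6 m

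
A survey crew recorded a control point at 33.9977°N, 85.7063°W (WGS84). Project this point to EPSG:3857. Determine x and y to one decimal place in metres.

x -9540781.7 m, y 4028493.2 m

Web Mercator is spherical with R = a = 6378137 m.
x = R·λ = 6378137 × -1.495857125 = -9540781.674 m.
y = R·ln tan(π/4 + φ/2) = 6378137 × 0.631609700 = 4028493.197 m.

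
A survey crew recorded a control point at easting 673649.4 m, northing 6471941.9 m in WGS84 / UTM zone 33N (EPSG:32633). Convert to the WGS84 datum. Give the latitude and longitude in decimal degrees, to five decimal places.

Zone 33N: λ₀ = 15°, k₀ = 0.9996, false easting 500000 m.
Meridian distance M = (N − FN)/k₀ = 6474531.7 m.
Inverse transverse Mercator on WGS84 gives φ = 58.35390046°, λ = 17.96769960°.

lat 58.35390°, lon 17.96770°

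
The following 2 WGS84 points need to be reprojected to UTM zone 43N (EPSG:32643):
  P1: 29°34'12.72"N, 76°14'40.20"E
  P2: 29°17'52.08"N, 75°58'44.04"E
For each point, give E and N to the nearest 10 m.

P1: E 620550 m, N 3271810 m; P2: E 595070 m, N 3241380 m

UTM zone 43N: λ₀ = 75°, k₀ = 0.9996.
P1 (29.5702°, 76.2445°) → (620547.887, 3271807.717) m.
P2 (29.2978°, 75.9789°) → (595072.650, 3241377.491) m.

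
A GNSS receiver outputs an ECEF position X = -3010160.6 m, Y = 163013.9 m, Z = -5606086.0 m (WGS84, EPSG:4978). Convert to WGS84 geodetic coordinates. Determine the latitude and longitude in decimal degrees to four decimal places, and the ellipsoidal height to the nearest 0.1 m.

λ = atan2(Y, X) = 176.90020062°; p = √(X²+Y²) = 3014571.3 m.
Bowring's method on WGS84 (a = 6378137 m, b = 6356752.314 m) gives φ = -61.89180044°, h = 3675.299 m.

lat -61.8918°, lon 176.9002°, h 3675.3 m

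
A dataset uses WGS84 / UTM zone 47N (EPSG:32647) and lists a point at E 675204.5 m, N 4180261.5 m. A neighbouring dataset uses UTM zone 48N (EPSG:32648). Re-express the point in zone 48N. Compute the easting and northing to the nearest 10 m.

UTM 47N → geographic: φ = 37.75290002°, λ = 100.98880021°.
UTM 48N (λ₀ = 105°) forward: E = 146576.132 m, N = 4185980.824 m.

E 146580 m, N 4185980 m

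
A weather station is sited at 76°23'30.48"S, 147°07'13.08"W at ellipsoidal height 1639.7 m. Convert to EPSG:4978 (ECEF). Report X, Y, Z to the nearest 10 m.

WGS84: a = 6378137 m, e² = 0.006694380; N(φ) = a/√(1−e²sin²φ) = 6398400.179 m.
X = (N+h)·cosφ·cosλ = -1264596.991 m; Y = (N+h)·cosφ·sinλ = -817469.063 m; Z = (N(1−e²)+h)·sinφ = -6178742.845 m.

X -1264600 m, Y -817470 m, Z -6178740 m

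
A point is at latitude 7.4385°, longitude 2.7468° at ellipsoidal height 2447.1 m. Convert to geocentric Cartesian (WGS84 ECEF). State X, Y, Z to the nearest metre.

WGS84: a = 6378137 m, e² = 0.006694380; N(φ) = a/√(1−e²sin²φ) = 6378494.845 m.
X = (N+h)·cosφ·cosλ = 6319972.859 m; Y = (N+h)·cosφ·sinλ = 303216.278 m; Z = (N(1−e²)+h)·sinφ = 820560.979 m.

X 6319973 m, Y 303216 m, Z 820561 m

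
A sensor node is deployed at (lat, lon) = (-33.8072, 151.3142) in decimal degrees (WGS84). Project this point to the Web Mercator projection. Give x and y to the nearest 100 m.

x 16844200 m, y -4002900 m

Web Mercator is spherical with R = a = 6378137 m.
x = R·λ = 6378137 × 2.640930995 = 16844219.694 m.
y = R·ln tan(π/4 + φ/2) = 6378137 × -0.627603795 = -4002942.983 m.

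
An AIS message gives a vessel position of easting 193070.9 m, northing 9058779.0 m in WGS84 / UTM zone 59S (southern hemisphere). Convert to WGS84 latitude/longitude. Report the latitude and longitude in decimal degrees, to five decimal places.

lat -8.50490°, lon 168.21230°

Zone 59S: λ₀ = 171°, k₀ = 0.9996, false easting 500000 m, false northing 10000000 m.
Meridian distance M = (N − FN)/k₀ = -941597.6 m.
Inverse transverse Mercator on WGS84 gives φ = -8.50490033°, λ = 168.21229966°.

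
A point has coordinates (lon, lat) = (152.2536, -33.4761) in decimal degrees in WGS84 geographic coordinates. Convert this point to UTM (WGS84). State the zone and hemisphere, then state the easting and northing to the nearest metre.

Zone 56S: E 430651 m, N 6295681 m

Longitude 152.2536° lies in the 6° band [150°, 156°), giving zone 56; latitude is south of the equator, so 56S.
Zone 56 central meridian λ₀ = 6×56 − 183 = 153°; Δλ = -0.7464°.
Transverse Mercator on WGS84 with k₀ = 0.9996 gives E = 430650.536 m, N = 6295681.376 m.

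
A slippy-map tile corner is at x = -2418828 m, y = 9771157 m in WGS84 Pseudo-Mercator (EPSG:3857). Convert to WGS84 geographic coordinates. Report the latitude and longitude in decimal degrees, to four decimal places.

R = 6378137 m. λ = x/R = -21.72870162°.
φ = 2·arctan(exp(y/R)) − 90° = 2·arctan(4.62731) − 90° = 65.61090162°.

lat 65.6109°, lon -21.7287°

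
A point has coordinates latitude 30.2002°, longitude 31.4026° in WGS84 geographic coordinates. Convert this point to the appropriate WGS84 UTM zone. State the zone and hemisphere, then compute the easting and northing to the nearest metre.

Zone 36N: E 346235 m, N 3342048 m

Longitude 31.4026° lies in the 6° band [30°, 36°), giving zone 36; latitude is north of the equator, so 36N.
Zone 36 central meridian λ₀ = 6×36 − 183 = 33°; Δλ = -1.5974°.
Transverse Mercator on WGS84 with k₀ = 0.9996 gives E = 346234.734 m, N = 3342047.868 m.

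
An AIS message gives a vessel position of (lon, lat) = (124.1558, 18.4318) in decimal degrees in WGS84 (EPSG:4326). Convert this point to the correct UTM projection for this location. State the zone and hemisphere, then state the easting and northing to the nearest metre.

Longitude 124.1558° lies in the 6° band [120°, 126°), giving zone 51; latitude is north of the equator, so 51N.
Zone 51 central meridian λ₀ = 6×51 − 183 = 123°; Δλ = +1.1558°.
Transverse Mercator on WGS84 with k₀ = 0.9996 gives E = 622061.430 m, N = 2038348.583 m.

Zone 51N: E 622061 m, N 2038349 m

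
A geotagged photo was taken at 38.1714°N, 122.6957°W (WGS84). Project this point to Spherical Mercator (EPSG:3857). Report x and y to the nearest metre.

Web Mercator is spherical with R = a = 6378137 m.
x = R·λ = 6378137 × -2.141443943 = -13658422.847 m.
y = R·ln tan(π/4 + φ/2) = 6378137 × 0.721788707 = 4603667.260 m.

x -13658423 m, y 4603667 m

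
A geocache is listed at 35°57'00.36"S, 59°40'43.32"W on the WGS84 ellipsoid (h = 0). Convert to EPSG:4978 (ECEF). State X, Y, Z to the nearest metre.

WGS84: a = 6378137 m, e² = 0.006694380; N(φ) = a/√(1−e²sin²φ) = 6385507.921 m.
X = (N+h)·cosφ·cosλ = 2609689.076 m; Y = (N+h)·cosφ·sinλ = -4462138.710 m; Z = (N(1−e²)+h)·sinφ = -3723710.869 m.

X 2609689 m, Y -4462139 m, Z -3723711 m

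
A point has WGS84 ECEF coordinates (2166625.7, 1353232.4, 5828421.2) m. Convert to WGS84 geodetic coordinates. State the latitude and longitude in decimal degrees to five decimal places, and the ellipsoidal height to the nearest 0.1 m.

λ = atan2(Y, X) = 31.98810045°; p = √(X²+Y²) = 2554506.8 m.
Bowring's method on WGS84 (a = 6378137 m, b = 6356752.314 m) gives φ = 66.47399994°, h = 3462.931 m.

lat 66.47400°, lon 31.98810°, h 3462.9 m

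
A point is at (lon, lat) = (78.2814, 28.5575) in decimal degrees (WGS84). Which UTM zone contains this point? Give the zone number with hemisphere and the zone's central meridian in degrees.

Zone 44N, central meridian 81°

UTM zone = ⌊(λ + 180)/6⌋ + 1; 78.2814° ∈ [78°, 84°) → zone 44.
Hemisphere: N (φ ≥ 0).
Central meridian λ₀ = 6×44 − 183 = 81°.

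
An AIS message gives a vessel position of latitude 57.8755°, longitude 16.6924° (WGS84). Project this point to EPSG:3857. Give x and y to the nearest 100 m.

Web Mercator is spherical with R = a = 6378137 m.
x = R·λ = 6378137 × 0.291337340 = 1858189.468 m.
y = R·ln tan(π/4 + φ/2) = 6378137 × 1.245067223 = 7941209.320 m.

x 1858200 m, y 7941200 m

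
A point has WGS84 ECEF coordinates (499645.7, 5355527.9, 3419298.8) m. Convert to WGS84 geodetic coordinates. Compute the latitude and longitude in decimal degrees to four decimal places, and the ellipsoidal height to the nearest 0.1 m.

lat 32.6186°, lon 84.6700°, h 1651.7 m

λ = atan2(Y, X) = 84.67000021°; p = √(X²+Y²) = 5378784.7 m.
Bowring's method on WGS84 (a = 6378137 m, b = 6356752.314 m) gives φ = 32.61860028°, h = 1651.727 m.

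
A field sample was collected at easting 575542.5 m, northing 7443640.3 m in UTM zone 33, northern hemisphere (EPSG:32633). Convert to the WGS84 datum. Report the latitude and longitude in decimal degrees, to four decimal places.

Zone 33N: λ₀ = 15°, k₀ = 0.9996, false easting 500000 m.
Meridian distance M = (N − FN)/k₀ = 7446618.9 m.
Inverse transverse Mercator on WGS84 gives φ = 67.10049961°, λ = 16.73990024°.

lat 67.1005°, lon 16.7399°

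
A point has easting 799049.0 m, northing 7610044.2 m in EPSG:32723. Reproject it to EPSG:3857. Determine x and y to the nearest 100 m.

Unproject from UTM 23S (λ₀ = -45°) → φ = -21.58760010°, λ = -42.11199985°.
Web Mercator (R = 6378137 m): x = -4687886.380 m, y = -2462083.133 m.

x -4687900 m, y -2462100 m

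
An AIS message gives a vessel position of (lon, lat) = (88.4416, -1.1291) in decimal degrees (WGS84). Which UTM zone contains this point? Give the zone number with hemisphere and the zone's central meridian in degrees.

UTM zone = ⌊(λ + 180)/6⌋ + 1; 88.4416° ∈ [84°, 90°) → zone 45.
Hemisphere: S (φ < 0).
Central meridian λ₀ = 6×45 − 183 = 87°.

Zone 45S, central meridian 87°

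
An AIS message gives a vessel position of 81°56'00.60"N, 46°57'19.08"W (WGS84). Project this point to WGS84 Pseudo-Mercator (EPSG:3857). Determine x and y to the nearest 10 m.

Web Mercator is spherical with R = a = 6378137 m.
x = R·λ = 6378137 × -0.819524586 = -5227040.086 m.
y = R·ln tan(π/4 + φ/2) = 6378137 × 2.652000802 = 16914824.440 m.

x -5227040 m, y 16914820 m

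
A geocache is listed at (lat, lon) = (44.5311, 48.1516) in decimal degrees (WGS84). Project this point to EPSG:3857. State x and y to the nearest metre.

Web Mercator is spherical with R = a = 6378137 m.
x = R·λ = 6378137 × 0.840403960 = 5360211.593 m.
y = R·ln tan(π/4 + φ/2) = 6378137 × 0.869846851 = 5548002.385 m.

x 5360212 m, y 5548002 m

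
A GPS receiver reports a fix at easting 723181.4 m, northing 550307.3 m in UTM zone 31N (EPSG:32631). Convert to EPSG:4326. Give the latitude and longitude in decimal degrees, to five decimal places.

Zone 31N: λ₀ = 3°, k₀ = 0.9996, false easting 500000 m.
Meridian distance M = (N − FN)/k₀ = 550527.5 m.
Inverse transverse Mercator on WGS84 gives φ = 4.97560029°, λ = 5.01280008°.

lat 4.97560°, lon 5.01280°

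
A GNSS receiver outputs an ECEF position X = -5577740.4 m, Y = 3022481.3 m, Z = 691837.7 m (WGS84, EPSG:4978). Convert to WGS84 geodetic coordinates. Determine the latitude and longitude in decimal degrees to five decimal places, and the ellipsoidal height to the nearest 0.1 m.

λ = atan2(Y, X) = 151.54750013°; p = √(X²+Y²) = 6344019.3 m.
Bowring's method on WGS84 (a = 6378137 m, b = 6356752.314 m) gives φ = 6.26530019°, h = 3747.084 m.

lat 6.26530°, lon 151.54750°, h 3747.1 m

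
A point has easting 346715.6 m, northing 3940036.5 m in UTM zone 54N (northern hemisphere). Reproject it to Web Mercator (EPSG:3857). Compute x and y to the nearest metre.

Unproject from UTM 54N (λ₀ = 141°) → φ = 35.59219987°, λ = 139.30800023°.
Web Mercator (R = 6378137 m): x = 15507695.649 m, y = 4244652.817 m.

x 15507696 m, y 4244653 m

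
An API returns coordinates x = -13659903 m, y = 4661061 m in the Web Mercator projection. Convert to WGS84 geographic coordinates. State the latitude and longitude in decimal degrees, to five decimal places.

lat 38.57560°, lon -122.70900°

R = 6378137 m. λ = x/R = -122.70899644°.
φ = 2·arctan(exp(y/R)) − 90° = 2·arctan(2.07671) − 90° = 38.57560030°.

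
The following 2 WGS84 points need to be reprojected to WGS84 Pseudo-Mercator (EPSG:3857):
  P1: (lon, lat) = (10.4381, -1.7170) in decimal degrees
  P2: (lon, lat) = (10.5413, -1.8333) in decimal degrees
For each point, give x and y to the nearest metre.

P1: x 1161964 m, y -191164 m; P2: x 1173452 m, y -204117 m

Web Mercator: x = R·λ, y = R·ln tan(π/4+φ/2), R = 6378137 m.
P1 (-1.7170°, 10.4381°) → (1161963.977, -191164.180) m.
P2 (-1.8333°, 10.5413°) → (1173452.148, -204116.855) m.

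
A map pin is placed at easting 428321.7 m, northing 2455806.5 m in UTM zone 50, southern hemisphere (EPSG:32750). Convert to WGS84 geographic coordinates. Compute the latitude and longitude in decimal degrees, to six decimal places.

lat -68.003000°, lon 115.284999°

Zone 50S: λ₀ = 117°, k₀ = 0.9996, false easting 500000 m, false northing 10000000 m.
Meridian distance M = (N − FN)/k₀ = -7547212.4 m.
Inverse transverse Mercator on WGS84 gives φ = -68.00299977°, λ = 115.28499883°.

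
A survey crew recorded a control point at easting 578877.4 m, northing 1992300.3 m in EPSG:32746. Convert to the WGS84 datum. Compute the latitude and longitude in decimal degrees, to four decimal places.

Zone 46S: λ₀ = 93°, k₀ = 0.9996, false easting 500000 m, false northing 10000000 m.
Meridian distance M = (N − FN)/k₀ = -8010904.1 m.
Inverse transverse Mercator on WGS84 gives φ = -72.15470004°, λ = 95.30660096°.

lat -72.1547°, lon 95.3066°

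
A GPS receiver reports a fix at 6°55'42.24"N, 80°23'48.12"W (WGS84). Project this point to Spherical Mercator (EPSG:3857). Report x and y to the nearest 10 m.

Web Mercator is spherical with R = a = 6378137 m.
x = R·λ = 6378137 × -1.403187123 = -8949719.705 m.
y = R·ln tan(π/4 + φ/2) = 6378137 × 0.121219174 = 773152.496 m.

x -8949720 m, y 773150 m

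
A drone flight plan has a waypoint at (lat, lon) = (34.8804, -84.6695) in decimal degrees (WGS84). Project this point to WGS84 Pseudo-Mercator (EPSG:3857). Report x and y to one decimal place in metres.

x -9425365.6 m, y 4147639.8 m

Web Mercator is spherical with R = a = 6378137 m.
x = R·λ = 6378137 × -1.477761551 = -9425365.626 m.
y = R·ln tan(π/4 + φ/2) = 6378137 × 0.650290177 = 4147639.836 m.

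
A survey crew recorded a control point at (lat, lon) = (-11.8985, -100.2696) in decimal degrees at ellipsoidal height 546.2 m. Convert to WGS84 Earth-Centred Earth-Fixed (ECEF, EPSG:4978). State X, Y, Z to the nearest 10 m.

X -1112920 m, Y -6142510 m, Z -1306530 m

WGS84: a = 6378137 m, e² = 0.006694380; N(φ) = a/√(1−e²sin²φ) = 6379044.724 m.
X = (N+h)·cosφ·cosλ = -1112917.729 m; Y = (N+h)·cosφ·sinλ = -6142514.838 m; Z = (N(1−e²)+h)·sinφ = -1306530.323 m.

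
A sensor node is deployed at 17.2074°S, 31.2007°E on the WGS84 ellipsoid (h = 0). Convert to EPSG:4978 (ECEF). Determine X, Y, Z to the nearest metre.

X 5212926 m, Y 3157147 m, Z -1874771 m

WGS84: a = 6378137 m, e² = 0.006694380; N(φ) = a/√(1−e²sin²φ) = 6380006.191 m.
X = (N+h)·cosφ·cosλ = 5212926.007 m; Y = (N+h)·cosφ·sinλ = 3157147.256 m; Z = (N(1−e²)+h)·sinφ = -1874771.314 m.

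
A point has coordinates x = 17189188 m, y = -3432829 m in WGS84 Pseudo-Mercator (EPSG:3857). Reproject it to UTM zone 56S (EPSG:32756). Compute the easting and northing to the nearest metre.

E 637045 m, N 6741514 m

Web Mercator inverse (R = 6378137 m) → φ = -29.44829798°, λ = 154.41310302°.
UTM 56S forward: E = 637045.289 m, N = 6741514.174 m.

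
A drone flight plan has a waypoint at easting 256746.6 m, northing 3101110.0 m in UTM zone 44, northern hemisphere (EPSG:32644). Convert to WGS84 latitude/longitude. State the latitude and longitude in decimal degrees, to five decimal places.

lat 28.01300°, lon 78.52610°

Zone 44N: λ₀ = 81°, k₀ = 0.9996, false easting 500000 m.
Meridian distance M = (N − FN)/k₀ = 3102350.9 m.
Inverse transverse Mercator on WGS84 gives φ = 28.01300044°, λ = 78.52610031°.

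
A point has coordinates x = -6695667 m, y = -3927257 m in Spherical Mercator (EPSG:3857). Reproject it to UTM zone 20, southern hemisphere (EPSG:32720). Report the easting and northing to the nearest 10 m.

Web Mercator inverse (R = 6378137 m) → φ = -33.24040234°, λ = -60.14820003°.
UTM 20S forward: E = 765722.576 m, N = 6318434.795 m.

E 765720 m, N 6318430 m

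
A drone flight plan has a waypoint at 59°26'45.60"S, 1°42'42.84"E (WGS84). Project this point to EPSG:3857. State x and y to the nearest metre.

Web Mercator is spherical with R = a = 6378137 m.
x = R·λ = 6378137 × 0.029878291 = 190567.836 m.
y = R·ln tan(π/4 + φ/2) = 6378137 × -1.297779501 = -8277415.453 m.

x 190568 m, y -8277415 m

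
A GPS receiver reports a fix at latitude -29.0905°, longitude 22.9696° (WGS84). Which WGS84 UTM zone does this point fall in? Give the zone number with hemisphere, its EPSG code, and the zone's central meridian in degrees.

Zone 34S (EPSG:32734), central meridian 21°

UTM zone = ⌊(λ + 180)/6⌋ + 1; 22.9696° ∈ [18°, 24°) → zone 34.
Hemisphere: S (φ < 0).
Central meridian λ₀ = 6×34 − 183 = 21°.
EPSG code: 32734.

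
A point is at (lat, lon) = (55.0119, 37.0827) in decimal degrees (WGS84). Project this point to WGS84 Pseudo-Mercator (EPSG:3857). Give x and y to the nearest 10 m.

Web Mercator is spherical with R = a = 6378137 m.
x = R·λ = 6378137 × 0.647215211 = 4128027.281 m.
y = R·ln tan(π/4 + φ/2) = 6378137 × 1.154596711 = 7364176.003 m.

x 4128030 m, y 7364180 m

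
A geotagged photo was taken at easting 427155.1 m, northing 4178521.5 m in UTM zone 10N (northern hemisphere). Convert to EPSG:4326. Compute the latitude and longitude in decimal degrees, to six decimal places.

Zone 10N: λ₀ = -123°, k₀ = 0.9996, false easting 500000 m.
Meridian distance M = (N − FN)/k₀ = 4180193.6 m.
Inverse transverse Mercator on WGS84 gives φ = 37.75110029°, λ = -123.82689957°.

lat 37.751100°, lon -123.826900°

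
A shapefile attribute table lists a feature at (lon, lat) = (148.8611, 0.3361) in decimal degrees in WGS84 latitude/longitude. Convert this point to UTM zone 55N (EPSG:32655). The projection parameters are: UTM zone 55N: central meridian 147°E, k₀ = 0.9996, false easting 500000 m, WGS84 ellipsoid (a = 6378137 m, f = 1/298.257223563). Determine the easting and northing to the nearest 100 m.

Zone 55 central meridian λ₀ = 6×55 − 183 = 147°; Δλ = +1.8611°.
Transverse Mercator on WGS84 with k₀ = 0.9996 gives E = 707126.964 m, N = 37168.891 m.

E 707100 m, N 37200 m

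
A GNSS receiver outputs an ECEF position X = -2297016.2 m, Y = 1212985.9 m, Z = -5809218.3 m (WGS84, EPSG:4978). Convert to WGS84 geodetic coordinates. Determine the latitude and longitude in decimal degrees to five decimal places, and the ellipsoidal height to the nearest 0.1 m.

λ = atan2(Y, X) = 152.16279898°; p = √(X²+Y²) = 2597617.8 m.
Bowring's method on WGS84 (a = 6378137 m, b = 6356752.314 m) gives φ = -66.05100012°, h = 3238.819 m.

lat -66.05100°, lon 152.16280°, h 3238.8 m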